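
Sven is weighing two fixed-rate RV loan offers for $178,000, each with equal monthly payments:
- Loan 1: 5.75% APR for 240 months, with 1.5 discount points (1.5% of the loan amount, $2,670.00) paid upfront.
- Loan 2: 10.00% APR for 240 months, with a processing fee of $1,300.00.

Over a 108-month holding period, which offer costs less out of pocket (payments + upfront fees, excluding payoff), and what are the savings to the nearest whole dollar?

Loan 1: at 5.75% the monthly rate is 0.0047917, so the payment is 178,000 × 0.0047917 / (1 − 1.0047917^−240) = $1,249.71.
Loan 2: at 10.00% the monthly rate is 0.0083333, so the payment is 178,000 × 0.0083333 / (1 − 1.0083333^−240) = $1,717.74.
Over 108 months: Loan 1 costs 108 × $1,249.71 + $2,670.00 = $137,638.68; Loan 2 costs 108 × $1,717.74 + $1,300.00 = $186,815.92.
Loan 1 is cheaper by $186,815.92 − $137,638.68 = $49,177.24.

Loan 1 by $49,177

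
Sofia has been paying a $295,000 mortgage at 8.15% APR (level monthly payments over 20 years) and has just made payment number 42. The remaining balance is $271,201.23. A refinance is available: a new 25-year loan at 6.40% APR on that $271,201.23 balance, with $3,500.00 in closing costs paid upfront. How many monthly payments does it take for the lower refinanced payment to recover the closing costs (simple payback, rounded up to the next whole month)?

6 months

Current payment = 295,000 × 8.15%/12 / (1 − (1+0.0067917)^−240) = $2,495.11.
Refinanced payment = 271,201.23 × 0.0053333 / (1 − (1+0.0053333)^−300) = $1,814.26.
Monthly savings = $2,495.11 − $1,814.26 = $680.85.
Break-even = $3,500.00 / $680.85 = 5.14 → 6 months.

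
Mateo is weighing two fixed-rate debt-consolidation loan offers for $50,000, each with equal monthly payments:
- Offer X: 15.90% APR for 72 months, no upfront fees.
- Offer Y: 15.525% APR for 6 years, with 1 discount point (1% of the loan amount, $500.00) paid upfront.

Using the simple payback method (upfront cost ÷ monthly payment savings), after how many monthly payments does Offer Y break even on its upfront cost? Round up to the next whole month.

49 months

Offer X: monthly rate = 15.9%/12 = 0.0132500; payment = 50,000 × 0.0132500 / (1 − (1+0.0132500)^−72) = $1,081.84.
Offer Y: at 15.525% the monthly rate is 0.0129375, so the payment is 50,000 × 0.0129375 / (1 − 1.0129375^−72) = $1,071.56.
Monthly savings = $1,081.84 − $1,071.56 = $10.28.
Break-even = $500.00 / $10.28 = 48.64 → 49 months.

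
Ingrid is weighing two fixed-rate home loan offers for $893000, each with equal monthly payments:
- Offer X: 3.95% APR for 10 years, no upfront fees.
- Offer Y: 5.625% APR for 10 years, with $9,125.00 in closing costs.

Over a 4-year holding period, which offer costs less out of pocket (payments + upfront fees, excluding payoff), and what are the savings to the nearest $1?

Offer X: at 3.95% the monthly rate is 0.0032917, so the payment is 893,000 × 0.0032917 / (1 − 1.0032917^−120) = $9,019.99.
Offer Y: at 5.625% the monthly rate is 0.0046875, so the payment is 893,000 × 0.0046875 / (1 − 1.0046875^−120) = $9,746.80.
Over 48 months: Offer X costs 48 × $9,019.99 = $432,959.52; Offer Y costs 48 × $9,746.80 + $9,125.00 = $476,971.40.
Offer X is cheaper by $476,971.40 − $432,959.52 = $44,011.88.

Offer X by $44,012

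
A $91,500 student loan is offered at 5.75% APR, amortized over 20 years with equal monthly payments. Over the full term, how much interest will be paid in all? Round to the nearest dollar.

$62,678

Monthly rate = 5.75%/12 = 0.0047917; payment = 91,500 × 0.0047917 / (1 − (1+0.0047917)^−240) = $642.41.
Total paid = 240 × $642.41 = $154,178.40; interest = $154,178.40 − $91,500 = $62,678.40.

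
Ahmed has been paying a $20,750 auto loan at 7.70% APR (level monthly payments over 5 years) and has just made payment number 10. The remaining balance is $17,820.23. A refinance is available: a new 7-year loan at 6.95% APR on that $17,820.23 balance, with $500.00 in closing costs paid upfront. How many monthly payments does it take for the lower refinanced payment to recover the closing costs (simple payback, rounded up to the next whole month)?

Current payment = 20,750 × 7.7%/12 / (1 − (1+0.0064167)^−60) = $417.76.
Refinanced payment = 17,820.23 × 0.0057917 / (1 − (1+0.0057917)^−84) = $268.52.
Monthly savings = $417.76 − $268.52 = $149.24.
Break-even = $500.00 / $149.24 = 3.35 → 4 months.

4 months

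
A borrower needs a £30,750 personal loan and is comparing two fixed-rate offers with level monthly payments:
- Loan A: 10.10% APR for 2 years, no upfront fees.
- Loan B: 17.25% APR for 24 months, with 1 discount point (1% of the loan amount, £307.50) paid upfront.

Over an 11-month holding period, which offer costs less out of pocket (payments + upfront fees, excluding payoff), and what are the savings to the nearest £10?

Loan A: monthly rate = 10.1%/12 = 0.0084167; payment = 30,750 × 0.0084167 / (1 − (1+0.0084167)^−24) = £1,420.38.
Loan B: at 17.25% the monthly rate is 0.0143750, so the payment is 30,750 × 0.0143750 / (1 − 1.0143750^−24) = £1,524.05.
Over 11 months: Loan A costs 11 × £1,420.38 = £15,624.18; Loan B costs 11 × £1,524.05 + £307.50 = £17,072.05.
Loan A is cheaper by £17,072.05 − £15,624.18 = £1,447.87.

Loan A by £1,450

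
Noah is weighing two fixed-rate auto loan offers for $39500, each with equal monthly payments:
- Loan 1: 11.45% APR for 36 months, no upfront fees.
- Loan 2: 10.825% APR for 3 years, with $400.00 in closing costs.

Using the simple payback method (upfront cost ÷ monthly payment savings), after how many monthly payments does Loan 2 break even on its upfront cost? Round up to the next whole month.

Loan 1: monthly rate = 11.45%/12 = 0.0095417; payment = 39,500 × 0.0095417 / (1 − (1+0.0095417)^−36) = $1,301.61.
Loan 2: at 10.825% the monthly rate is 0.0090208, so the payment is 39,500 × 0.0090208 / (1 − 1.0090208^−36) = $1,289.91.
Monthly savings = $1,301.61 − $1,289.91 = $11.70.
Break-even = $400.00 / $11.70 = 34.19 → 35 months.

35 months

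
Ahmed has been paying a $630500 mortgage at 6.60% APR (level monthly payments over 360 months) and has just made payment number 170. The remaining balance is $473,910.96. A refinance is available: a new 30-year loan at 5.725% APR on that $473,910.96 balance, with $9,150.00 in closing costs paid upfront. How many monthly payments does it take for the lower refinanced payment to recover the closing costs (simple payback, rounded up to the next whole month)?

8 months

Current payment = 630,500 × 6.6%/12 / (1 − (1+0.0055000)^−360) = $4,026.74.
Refinanced payment = 473,910.96 × 0.0047708 / (1 − (1+0.0047708)^−360) = $2,758.09.
Monthly savings = $4,026.74 − $2,758.09 = $1,268.65.
Break-even = $9,150.00 / $1,268.65 = 7.21 → 8 months.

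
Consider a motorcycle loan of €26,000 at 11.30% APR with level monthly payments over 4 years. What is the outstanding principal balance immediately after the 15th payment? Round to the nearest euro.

€19,092

With monthly rate i = 11.3%/12 = 0.0094167, the balance after k of n payments is P · [(1+i)^n − (1+i)^k] / [(1+i)^n − 1].
(1+0.0094167)^48 = 1.56813200 and (1+0.0094167)^15 = 1.15095162, so the balance is 26,000 × (1.56813200 − 1.15095162) / (1.56813200 − 1) = €19,091.85.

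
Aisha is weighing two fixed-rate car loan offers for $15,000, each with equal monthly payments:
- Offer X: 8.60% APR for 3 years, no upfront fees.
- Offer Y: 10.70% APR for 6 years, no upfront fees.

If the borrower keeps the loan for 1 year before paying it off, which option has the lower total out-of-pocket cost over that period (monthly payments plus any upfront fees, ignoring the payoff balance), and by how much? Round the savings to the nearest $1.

Offer Y by $2,292

Offer X: monthly rate = 8.6%/12 = 0.0071667; payment = 15,000 × 0.0071667 / (1 − (1+0.0071667)^−36) = $474.21.
Offer Y: at 10.70% the monthly rate is 0.0089167, so the payment is 15,000 × 0.0089167 / (1 − 1.0089167^−72) = $283.21.
Over 12 months: Offer X costs 12 × $474.21 = $5,690.52; Offer Y costs 12 × $283.21 = $3,398.52.
Offer Y is cheaper by $5,690.52 − $3,398.52 = $2,292.00.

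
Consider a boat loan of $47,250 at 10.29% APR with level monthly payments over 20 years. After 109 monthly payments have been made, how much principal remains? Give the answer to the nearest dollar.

With monthly rate i = 10.29%/12 = 0.0085750, the balance after k of n payments is P · [(1+i)^n − (1+i)^k] / [(1+i)^n − 1].
(1+0.0085750)^240 = 7.76189453 and (1+0.0085750)^109 = 2.53625946, so the balance is 47,250 × (7.76189453 − 2.53625946) / (7.76189453 − 1) = $36,515.10.

$36,515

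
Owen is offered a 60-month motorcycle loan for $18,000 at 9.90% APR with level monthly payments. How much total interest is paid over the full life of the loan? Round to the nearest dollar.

Monthly rate = 9.9%/12 = 0.0082500; payment = 18,000 × 0.0082500 / (1 − (1+0.0082500)^−60) = $381.56.
Total paid = 60 × $381.56 = $22,893.60; interest = $22,893.60 − $18,000 = $4,893.60.

$4,894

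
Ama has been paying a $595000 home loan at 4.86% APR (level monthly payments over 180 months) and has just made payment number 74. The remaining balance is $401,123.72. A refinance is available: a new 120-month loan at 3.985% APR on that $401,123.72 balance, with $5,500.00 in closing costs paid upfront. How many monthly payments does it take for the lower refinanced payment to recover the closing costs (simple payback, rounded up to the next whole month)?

10 months

Current payment = 595,000 × 4.86%/12 / (1 − (1+0.0040500)^−180) = $4,661.94.
Refinanced payment = 401,123.72 × 0.0033208 / (1 − (1+0.0033208)^−120) = $4,058.32.
Monthly savings = $4,661.94 − $4,058.32 = $603.62.
Break-even = $5,500.00 / $603.62 = 9.11 → 10 months.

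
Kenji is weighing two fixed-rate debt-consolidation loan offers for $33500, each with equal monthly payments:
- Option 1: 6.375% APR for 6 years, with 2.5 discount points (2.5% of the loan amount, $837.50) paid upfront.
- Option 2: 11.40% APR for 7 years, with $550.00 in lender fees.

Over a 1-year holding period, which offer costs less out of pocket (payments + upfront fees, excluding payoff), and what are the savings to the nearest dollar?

Option 1: at 6.375% the monthly rate is 0.0053125, so the payment is 33,500 × 0.0053125 / (1 − 1.0053125^−72) = $561.14.
Option 2: monthly rate = 11.4%/12 = 0.0095000; payment = 33,500 × 0.0095000 / (1 − (1+0.0095000)^−84) = $580.67.
Over 12 months: Option 1 costs 12 × $561.14 + $837.50 = $7,571.18; Option 2 costs 12 × $580.67 + $550.00 = $7,518.04.
Option 2 is cheaper by $7,571.18 − $7,518.04 = $53.14.

Option 2 by $53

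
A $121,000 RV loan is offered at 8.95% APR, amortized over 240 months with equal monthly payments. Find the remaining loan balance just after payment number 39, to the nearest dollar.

With monthly rate i = 8.95%/12 = 0.0074583, the balance after k of n payments is P · [(1+i)^n − (1+i)^k] / [(1+i)^n − 1].
(1+0.0074583)^240 = 5.94980114 and (1+0.0074583)^39 = 1.33615441, so the balance is 121,000 × (5.94980114 − 1.33615441) / (5.94980114 − 1) = $112,782.56.

$112,783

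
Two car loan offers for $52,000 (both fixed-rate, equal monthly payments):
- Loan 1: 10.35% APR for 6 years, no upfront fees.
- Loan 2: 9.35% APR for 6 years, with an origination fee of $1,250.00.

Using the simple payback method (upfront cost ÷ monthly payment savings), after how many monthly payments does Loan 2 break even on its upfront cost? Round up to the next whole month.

48 months

Loan 1: monthly rate = 10.35%/12 = 0.0086250; payment = 52,000 × 0.0086250 / (1 − (1+0.0086250)^−72) = $972.55.
Loan 2: at 9.35% the monthly rate is 0.0077917, so the payment is 52,000 × 0.0077917 / (1 − 1.0077917^−72) = $946.39.
Monthly savings = $972.55 − $946.39 = $26.16.
Break-even = $1,250.00 / $26.16 = 47.78 → 48 months.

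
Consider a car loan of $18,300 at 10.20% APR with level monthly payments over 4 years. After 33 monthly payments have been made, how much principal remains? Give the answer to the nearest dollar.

$6,535

With monthly rate i = 10.2%/12 = 0.0085000, the balance after k of n payments is P · [(1+i)^n − (1+i)^k] / [(1+i)^n − 1].
(1+0.0085000)^48 = 1.50121648 and (1+0.0085000)^33 = 1.32222323, so the balance is 18,300 × (1.50121648 − 1.32222323) / (1.50121648 − 1) = $6,535.25.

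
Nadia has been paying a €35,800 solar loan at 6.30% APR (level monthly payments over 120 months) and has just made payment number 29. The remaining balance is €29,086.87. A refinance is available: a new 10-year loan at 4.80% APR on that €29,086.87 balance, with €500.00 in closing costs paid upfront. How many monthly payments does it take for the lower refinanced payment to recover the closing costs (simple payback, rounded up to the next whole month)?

6 months

Current payment = 35,800 × 6.3%/12 / (1 − (1+0.0052500)^−120) = €402.87.
Refinanced payment = 29,086.87 × 0.0040000 / (1 − (1+0.0040000)^−120) = €305.68.
Monthly savings = €402.87 − €305.68 = €97.19.
Break-even = €500.00 / €97.19 = 5.14 → 6 months.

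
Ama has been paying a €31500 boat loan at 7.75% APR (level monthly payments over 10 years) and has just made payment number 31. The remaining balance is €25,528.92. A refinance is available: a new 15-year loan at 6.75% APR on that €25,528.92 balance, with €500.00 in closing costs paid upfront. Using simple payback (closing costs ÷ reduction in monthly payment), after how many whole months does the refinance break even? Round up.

4 months

Current payment = 31,500 × 7.75%/12 / (1 − (1+0.0064583)^−120) = €378.03.
Refinanced payment = 25,528.92 × 0.0056250 / (1 − (1+0.0056250)^−180) = €225.91.
Monthly savings = €378.03 − €225.91 = €152.12.
Break-even = €500.00 / €152.12 = 3.29 → 4 months.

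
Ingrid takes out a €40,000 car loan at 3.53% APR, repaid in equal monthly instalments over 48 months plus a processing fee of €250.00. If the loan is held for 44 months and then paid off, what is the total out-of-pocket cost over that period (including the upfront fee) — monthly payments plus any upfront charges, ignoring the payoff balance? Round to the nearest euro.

At 3.53% the monthly rate is 0.0029417, so the payment is 40,000 × 0.0029417 / (1 − 1.0029417^−48) = €894.77.
Total outlay = 44 × €894.77 + €250.00 = €39,619.88.

€39,620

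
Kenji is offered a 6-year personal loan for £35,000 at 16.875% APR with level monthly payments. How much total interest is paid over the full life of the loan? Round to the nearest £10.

Monthly rate = 16.875%/12 = 0.0140625; payment = 35,000 × 0.0140625 / (1 − (1+0.0140625)^−72) = £776.18.
Total paid = 72 × £776.18 = £55,884.96; interest = £55,884.96 − £35,000 = £20,884.96.

£20,880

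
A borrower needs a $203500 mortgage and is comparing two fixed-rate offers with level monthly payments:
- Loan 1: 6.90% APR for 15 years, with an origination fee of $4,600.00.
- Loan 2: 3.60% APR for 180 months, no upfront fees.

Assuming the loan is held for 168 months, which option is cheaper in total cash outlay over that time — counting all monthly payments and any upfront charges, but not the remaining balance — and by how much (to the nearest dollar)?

Loan 2 by $63,897

Loan 1: at 6.90% the monthly rate is 0.0057500, so the payment is 203,500 × 0.0057500 / (1 − 1.0057500^−180) = $1,817.76.
Loan 2: monthly rate = 3.6%/12 = 0.0030000; payment = 203,500 × 0.0030000 / (1 − (1+0.0030000)^−180) = $1,464.80.
Over 168 months: Loan 1 costs 168 × $1,817.76 + $4,600.00 = $309,983.68; Loan 2 costs 168 × $1,464.80 = $246,086.40.
Loan 2 is cheaper by $309,983.68 − $246,086.40 = $63,897.28.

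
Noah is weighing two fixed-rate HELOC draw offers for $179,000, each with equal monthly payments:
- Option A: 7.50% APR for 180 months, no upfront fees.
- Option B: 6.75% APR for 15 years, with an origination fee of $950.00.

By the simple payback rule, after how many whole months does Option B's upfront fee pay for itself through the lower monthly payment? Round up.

Option A: monthly rate = 7.5%/12 = 0.0062500; payment = 179,000 × 0.0062500 / (1 − (1+0.0062500)^−180) = $1,659.35.
Option B: at 6.75% the monthly rate is 0.0056250, so the payment is 179,000 × 0.0056250 / (1 − 1.0056250^−180) = $1,583.99.
Monthly savings = $1,659.35 − $1,583.99 = $75.36.
Break-even = $950.00 / $75.36 = 12.61 → 13 months.

13 months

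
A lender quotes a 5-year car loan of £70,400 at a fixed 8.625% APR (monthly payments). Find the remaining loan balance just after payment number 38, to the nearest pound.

With monthly rate i = 8.625%/12 = 0.0071875, the balance after k of n payments is P · [(1+i)^n − (1+i)^k] / [(1+i)^n − 1].
(1+0.0071875)^60 = 1.53680807 and (1+0.0071875)^38 = 1.31278146, so the balance is 70,400 × (1.53680807 − 1.31278146) / (1.53680807 − 1) = £29,380.10.

£29,380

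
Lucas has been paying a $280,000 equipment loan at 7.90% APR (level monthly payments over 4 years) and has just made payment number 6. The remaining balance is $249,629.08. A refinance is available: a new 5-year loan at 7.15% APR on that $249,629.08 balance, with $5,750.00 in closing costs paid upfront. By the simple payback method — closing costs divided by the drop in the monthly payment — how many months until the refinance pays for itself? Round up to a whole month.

4 months

Current payment = 280,000 × 7.9%/12 / (1 − (1+0.0065833)^−48) = $6,822.48.
Refinanced payment = 249,629.08 × 0.0059583 / (1 − (1+0.0059583)^−60) = $4,960.64.
Monthly savings = $6,822.48 − $4,960.64 = $1,861.84.
Break-even = $5,750.00 / $1,861.84 = 3.09 → 4 months.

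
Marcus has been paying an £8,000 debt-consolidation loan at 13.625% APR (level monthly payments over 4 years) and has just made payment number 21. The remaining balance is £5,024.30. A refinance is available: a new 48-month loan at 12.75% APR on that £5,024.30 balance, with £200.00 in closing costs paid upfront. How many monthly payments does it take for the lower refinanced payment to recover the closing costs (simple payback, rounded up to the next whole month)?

3 months

Current payment = 8,000 × 13.625%/12 / (1 − (1+0.0113542)^−48) = £217.11.
Refinanced payment = 5,024.30 × 0.0106250 / (1 − (1+0.0106250)^−48) = £134.17.
Monthly savings = £217.11 − £134.17 = £82.94.
Break-even = £200.00 / £82.94 = 2.41 → 3 months.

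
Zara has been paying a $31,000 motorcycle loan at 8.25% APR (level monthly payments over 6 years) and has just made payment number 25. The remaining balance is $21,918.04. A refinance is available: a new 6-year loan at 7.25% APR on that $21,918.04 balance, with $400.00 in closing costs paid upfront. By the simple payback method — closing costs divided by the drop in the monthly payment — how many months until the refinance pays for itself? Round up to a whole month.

Current payment = 31,000 × 8.25%/12 / (1 − (1+0.0068750)^−72) = $547.32.
Refinanced payment = 21,918.04 × 0.0060417 / (1 − (1+0.0060417)^−72) = $376.32.
Monthly savings = $547.32 − $376.32 = $171.00.
Break-even = $400.00 / $171.00 = 2.34 → 3 months.

3 months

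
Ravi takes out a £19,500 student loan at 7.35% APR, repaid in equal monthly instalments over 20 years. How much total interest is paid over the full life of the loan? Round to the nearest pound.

At 7.35% the monthly rate is 0.0061250, so the payment is 19,500 × 0.0061250 / (1 − 1.0061250^−240) = £155.31.
Total paid = 240 × £155.31 = £37,274.40; interest = £37,274.40 − £19,500 = £17,774.40.

£17,774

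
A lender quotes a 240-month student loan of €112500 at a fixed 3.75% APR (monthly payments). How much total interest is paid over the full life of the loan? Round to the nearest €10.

At 3.75% the monthly rate is 0.0031250, so the payment is 112,500 × 0.0031250 / (1 − 1.0031250^−240) = €667.00.
Total paid = 240 × €667.00 = €160,080.00; interest = €160,080.00 − €112,500 = €47,580.00.

€47,580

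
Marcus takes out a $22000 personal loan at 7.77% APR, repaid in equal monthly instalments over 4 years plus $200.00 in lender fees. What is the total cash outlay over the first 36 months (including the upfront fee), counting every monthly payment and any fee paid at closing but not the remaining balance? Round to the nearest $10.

$19,450

At 7.77% the monthly rate is 0.0064750, so the payment is 22,000 × 0.0064750 / (1 − 1.0064750^−48) = $534.71.
Total outlay = 36 × $534.71 + $200.00 = $19,449.56.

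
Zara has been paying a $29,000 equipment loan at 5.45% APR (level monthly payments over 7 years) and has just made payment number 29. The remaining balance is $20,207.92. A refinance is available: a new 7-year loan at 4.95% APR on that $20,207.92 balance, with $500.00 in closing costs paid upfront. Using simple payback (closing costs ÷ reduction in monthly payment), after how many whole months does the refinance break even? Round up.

4 months

Current payment = 29,000 × 5.45%/12 / (1 − (1+0.0045417)^−84) = $416.04.
Refinanced payment = 20,207.92 × 0.0041250 / (1 − (1+0.0041250)^−84) = $285.14.
Monthly savings = $416.04 − $285.14 = $130.90.
Break-even = $500.00 / $130.90 = 3.82 → 4 months.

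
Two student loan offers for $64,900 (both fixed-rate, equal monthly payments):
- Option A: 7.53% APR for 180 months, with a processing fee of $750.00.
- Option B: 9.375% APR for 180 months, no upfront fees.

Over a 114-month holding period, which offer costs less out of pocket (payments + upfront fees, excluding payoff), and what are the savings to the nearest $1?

Option A: at 7.53% the monthly rate is 0.0062750, so the payment is 64,900 × 0.0062750 / (1 − 1.0062750^−180) = $602.74.
Option B: monthly rate = 9.375%/12 = 0.0078125; payment = 64,900 × 0.0078125 / (1 − (1+0.0078125)^−180) = $672.82.
Over 114 months: Option A costs 114 × $602.74 + $750.00 = $69,462.36; Option B costs 114 × $672.82 = $76,701.48.
Option A is cheaper by $76,701.48 − $69,462.36 = $7,239.12.

Option A by $7,239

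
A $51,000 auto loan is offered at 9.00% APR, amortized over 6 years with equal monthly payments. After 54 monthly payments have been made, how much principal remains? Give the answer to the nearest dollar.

With monthly rate i = 9%/12 = 0.0075000, the balance after k of n payments is P · [(1+i)^n − (1+i)^k] / [(1+i)^n − 1].
(1+0.0075000)^72 = 1.71255271 and (1+0.0075000)^54 = 1.49703847, so the balance is 51,000 × (1.71255271 − 1.49703847) / (1.71255271 − 1) = $15,425.14.

$15,425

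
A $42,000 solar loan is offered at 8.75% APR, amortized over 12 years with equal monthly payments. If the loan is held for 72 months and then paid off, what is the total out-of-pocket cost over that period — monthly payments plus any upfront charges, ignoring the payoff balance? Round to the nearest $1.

At 8.75% the monthly rate is 0.0072917, so the payment is 42,000 × 0.0072917 / (1 − 1.0072917^−144) = $472.08.
Total outlay = 72 × $472.08 = $33,989.76.

$33,990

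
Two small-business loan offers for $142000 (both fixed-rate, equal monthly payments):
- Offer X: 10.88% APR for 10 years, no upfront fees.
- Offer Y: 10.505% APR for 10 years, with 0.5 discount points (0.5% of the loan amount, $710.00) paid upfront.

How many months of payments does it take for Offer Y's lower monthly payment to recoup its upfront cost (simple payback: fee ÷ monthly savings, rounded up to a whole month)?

Offer X: at 10.88% the monthly rate is 0.0090667, so the payment is 142,000 × 0.0090667 / (1 − 1.0090667^−120) = $1,946.42.
Offer Y: at 10.505% the monthly rate is 0.0087542, so the payment is 142,000 × 0.0087542 / (1 − 1.0087542^−120) = $1,916.47.
Monthly savings = $1,946.42 − $1,916.47 = $29.95.
Break-even = $710.00 / $29.95 = 23.71 → 24 months.

24 months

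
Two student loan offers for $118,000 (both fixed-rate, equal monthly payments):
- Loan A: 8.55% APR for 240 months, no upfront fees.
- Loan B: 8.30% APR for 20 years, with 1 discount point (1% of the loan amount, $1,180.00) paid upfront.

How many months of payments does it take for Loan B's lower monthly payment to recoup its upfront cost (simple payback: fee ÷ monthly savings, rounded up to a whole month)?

Loan A: at 8.55% the monthly rate is 0.0071250, so the payment is 118,000 × 0.0071250 / (1 − 1.0071250^−240) = $1,027.77.
Loan B: monthly rate = 8.3%/12 = 0.0069167; payment = 118,000 × 0.0069167 / (1 − (1+0.0069167)^−240) = $1,009.14.
Monthly savings = $1,027.77 − $1,009.14 = $18.63.
Break-even = $1,180.00 / $18.63 = 63.34 → 64 months.

64 months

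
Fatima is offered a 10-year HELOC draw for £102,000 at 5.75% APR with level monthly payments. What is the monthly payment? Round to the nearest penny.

Monthly rate = 5.75%/12 = 0.0047917; payment = 102,000 × 0.0047917 / (1 − (1+0.0047917)^−120) = £1,119.65.

£1,119.65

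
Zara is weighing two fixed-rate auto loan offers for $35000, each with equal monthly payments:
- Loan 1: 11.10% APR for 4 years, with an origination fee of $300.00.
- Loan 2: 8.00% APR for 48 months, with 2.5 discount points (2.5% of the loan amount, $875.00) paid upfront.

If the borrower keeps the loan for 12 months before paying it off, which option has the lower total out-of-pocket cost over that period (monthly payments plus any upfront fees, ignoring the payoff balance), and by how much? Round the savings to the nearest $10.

Loan 2 by $50

Loan 1: monthly rate = 11.1%/12 = 0.0092500; payment = 35,000 × 0.0092500 / (1 − (1+0.0092500)^−48) = $906.29.
Loan 2: at 8.00% the monthly rate is 0.0066667, so the payment is 35,000 × 0.0066667 / (1 − 1.0066667^−48) = $854.45.
Over 12 months: Loan 1 costs 12 × $906.29 + $300.00 = $11,175.48; Loan 2 costs 12 × $854.45 + $875.00 = $11,128.40.
Loan 2 is cheaper by $11,175.48 − $11,128.40 = $47.08.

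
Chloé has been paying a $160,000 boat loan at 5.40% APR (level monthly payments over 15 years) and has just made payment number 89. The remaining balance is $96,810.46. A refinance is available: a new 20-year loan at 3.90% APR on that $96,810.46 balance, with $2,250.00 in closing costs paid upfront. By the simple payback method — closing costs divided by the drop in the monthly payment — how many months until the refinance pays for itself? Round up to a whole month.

4 months

Current payment = 160,000 × 5.4%/12 / (1 − (1+0.0045000)^−180) = $1,298.86.
Refinanced payment = 96,810.46 × 0.0032500 / (1 − (1+0.0032500)^−240) = $581.56.
Monthly savings = $1,298.86 − $581.56 = $717.30.
Break-even = $2,250.00 / $717.30 = 3.14 → 4 months.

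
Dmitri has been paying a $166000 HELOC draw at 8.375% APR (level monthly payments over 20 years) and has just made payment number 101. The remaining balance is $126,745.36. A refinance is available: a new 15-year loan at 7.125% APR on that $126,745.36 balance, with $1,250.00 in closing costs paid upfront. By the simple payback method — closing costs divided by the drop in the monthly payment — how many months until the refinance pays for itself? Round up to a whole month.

Current payment = 166,000 × 8.375%/12 / (1 − (1+0.0069792)^−240) = $1,427.48.
Refinanced payment = 126,745.36 × 0.0059375 / (1 − (1+0.0059375)^−180) = $1,148.10.
Monthly savings = $1,427.48 − $1,148.10 = $279.38.
Break-even = $1,250.00 / $279.38 = 4.47 → 5 months.

5 months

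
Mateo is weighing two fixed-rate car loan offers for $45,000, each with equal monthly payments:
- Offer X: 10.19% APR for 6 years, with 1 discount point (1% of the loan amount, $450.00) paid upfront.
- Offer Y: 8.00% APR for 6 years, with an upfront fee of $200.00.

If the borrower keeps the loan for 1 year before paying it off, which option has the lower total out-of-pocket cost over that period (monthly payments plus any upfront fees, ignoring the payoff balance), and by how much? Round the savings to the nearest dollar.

Offer Y by $838

Offer X: at 10.19% the monthly rate is 0.0084917, so the payment is 45,000 × 0.0084917 / (1 − 1.0084917^−72) = $837.98.
Offer Y: monthly rate = 8%/12 = 0.0066667; payment = 45,000 × 0.0066667 / (1 − (1+0.0066667)^−72) = $789.00.
Over 12 months: Offer X costs 12 × $837.98 + $450.00 = $10,505.76; Offer Y costs 12 × $789.00 + $200.00 = $9,668.00.
Offer Y is cheaper by $10,505.76 − $9,668.00 = $837.76.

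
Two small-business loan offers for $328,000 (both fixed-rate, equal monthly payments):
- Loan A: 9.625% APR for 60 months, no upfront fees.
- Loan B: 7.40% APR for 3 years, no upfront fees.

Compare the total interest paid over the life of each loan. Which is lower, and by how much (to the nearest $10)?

Loan A: at 9.625% the monthly rate is 0.0080208, so the payment is 328,000 × 0.0080208 / (1 − 1.0080208^−60) = $6,908.66.
Total interest on Loan A = 60 × $6,908.66 − $328,000 = $86,519.60.
Loan B: monthly rate = 7.4%/12 = 0.0061667; payment = 328,000 × 0.0061667 / (1 − (1+0.0061667)^−36) = $10,187.78.
Total interest on Loan B = 36 × $10,187.78 − $328,000 = $38,760.08.
Loan B is lower by $47,759.52.

Loan B by $47,760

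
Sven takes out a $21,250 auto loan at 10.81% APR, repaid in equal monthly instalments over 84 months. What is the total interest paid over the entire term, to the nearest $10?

$9,140

Monthly rate = 10.81%/12 = 0.0090083; payment = 21,250 × 0.0090083 / (1 − (1+0.0090083)^−84) = $361.73.
Total paid = 84 × $361.73 = $30,385.32; interest = $30,385.32 − $21,250 = $9,135.32.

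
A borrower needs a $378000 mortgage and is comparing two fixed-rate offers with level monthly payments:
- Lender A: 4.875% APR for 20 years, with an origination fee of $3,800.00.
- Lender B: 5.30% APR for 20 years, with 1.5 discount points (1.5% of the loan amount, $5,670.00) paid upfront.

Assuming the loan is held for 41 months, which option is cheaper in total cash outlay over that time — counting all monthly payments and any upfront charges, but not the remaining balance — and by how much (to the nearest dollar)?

Lender A by $5,523

Lender A: at 4.875% the monthly rate is 0.0040625, so the payment is 378,000 × 0.0040625 / (1 − 1.0040625^−240) = $2,468.60.
Lender B: monthly rate = 5.3%/12 = 0.0044167; payment = 378,000 × 0.0044167 / (1 − (1+0.0044167)^−240) = $2,557.70.
Over 41 months: Lender A costs 41 × $2,468.60 + $3,800.00 = $105,012.60; Lender B costs 41 × $2,557.70 + $5,670.00 = $110,535.70.
Lender A is cheaper by $110,535.70 − $105,012.60 = $5,523.10.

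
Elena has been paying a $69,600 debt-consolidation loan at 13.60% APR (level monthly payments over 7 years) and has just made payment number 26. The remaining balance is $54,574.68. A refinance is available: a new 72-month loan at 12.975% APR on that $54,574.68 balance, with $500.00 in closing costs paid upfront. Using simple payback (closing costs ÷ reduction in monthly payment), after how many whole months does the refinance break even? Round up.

Current payment = 69,600 × 13.6%/12 / (1 − (1+0.0113333)^−84) = $1,288.97.
Refinanced payment = 54,574.68 × 0.0108125 / (1 − (1+0.0108125)^−72) = $1,094.82.
Monthly savings = $1,288.97 − $1,094.82 = $194.15.
Break-even = $500.00 / $194.15 = 2.58 → 3 months.

3 months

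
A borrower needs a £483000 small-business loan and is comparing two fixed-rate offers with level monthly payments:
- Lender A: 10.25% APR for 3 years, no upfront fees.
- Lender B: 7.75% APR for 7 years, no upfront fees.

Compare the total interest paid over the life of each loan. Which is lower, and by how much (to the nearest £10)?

Lender A: at 10.25% the monthly rate is 0.0085417, so the payment is 483,000 × 0.0085417 / (1 − 1.0085417^−36) = £15,641.80.
Total interest on Lender A = 36 × £15,641.80 − £483,000 = £80,104.80.
Lender B: at 7.75% the monthly rate is 0.0064583, so the payment is 483,000 × 0.0064583 / (1 − 1.0064583^−84) = £7,468.12.
Total interest on Lender B = 84 × £7,468.12 − £483,000 = £144,322.08.
Lender A is lower by £64,217.28.

Lender A by £64,220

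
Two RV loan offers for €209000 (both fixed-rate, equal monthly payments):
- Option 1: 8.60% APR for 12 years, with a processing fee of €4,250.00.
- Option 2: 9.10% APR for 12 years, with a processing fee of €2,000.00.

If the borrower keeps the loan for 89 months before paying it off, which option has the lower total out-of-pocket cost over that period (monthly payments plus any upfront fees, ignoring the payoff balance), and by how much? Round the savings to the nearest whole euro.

Option 1: monthly rate = 8.6%/12 = 0.0071667; payment = 209,000 × 0.0071667 / (1 − (1+0.0071667)^−144) = €2,331.65.
Option 2: monthly rate = 9.1%/12 = 0.0075833; payment = 209,000 × 0.0075833 / (1 − (1+0.0075833)^−144) = €2,390.27.
Over 89 months: Option 1 costs 89 × €2,331.65 + €4,250.00 = €211,766.85; Option 2 costs 89 × €2,390.27 + €2,000.00 = €214,734.03.
Option 1 is cheaper by €214,734.03 − €211,766.85 = €2,967.18.

Option 1 by €2,967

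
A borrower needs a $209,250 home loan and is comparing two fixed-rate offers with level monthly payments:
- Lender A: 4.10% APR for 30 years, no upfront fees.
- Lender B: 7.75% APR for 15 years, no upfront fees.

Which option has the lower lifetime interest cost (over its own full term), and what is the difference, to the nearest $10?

Lender B by $9,460

Lender A: monthly rate = 4.1%/12 = 0.0034167; payment = 209,250 × 0.0034167 / (1 − (1+0.0034167)^−360) = $1,011.09.
Total interest on Lender A = 360 × $1,011.09 − $209,250 = $154,742.40.
Lender B: at 7.75% the monthly rate is 0.0064583, so the payment is 209,250 × 0.0064583 / (1 − 1.0064583^−180) = $1,969.62.
Total interest on Lender B = 180 × $1,969.62 − $209,250 = $145,281.60.
Lender B is lower by $9,460.80.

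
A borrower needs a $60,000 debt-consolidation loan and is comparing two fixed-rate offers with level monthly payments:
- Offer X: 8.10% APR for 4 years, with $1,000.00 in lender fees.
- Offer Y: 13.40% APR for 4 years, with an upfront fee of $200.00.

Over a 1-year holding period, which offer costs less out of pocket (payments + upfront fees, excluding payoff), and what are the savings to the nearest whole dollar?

Offer X by $1,048

Offer X: monthly rate = 8.1%/12 = 0.0067500; payment = 60,000 × 0.0067500 / (1 − (1+0.0067500)^−48) = $1,467.59.
Offer Y: at 13.40% the monthly rate is 0.0111667, so the payment is 60,000 × 0.0111667 / (1 − 1.0111667^−48) = $1,621.59.
Over 12 months: Offer X costs 12 × $1,467.59 + $1,000.00 = $18,611.08; Offer Y costs 12 × $1,621.59 + $200.00 = $19,659.08.
Offer X is cheaper by $19,659.08 − $18,611.08 = $1,048.00.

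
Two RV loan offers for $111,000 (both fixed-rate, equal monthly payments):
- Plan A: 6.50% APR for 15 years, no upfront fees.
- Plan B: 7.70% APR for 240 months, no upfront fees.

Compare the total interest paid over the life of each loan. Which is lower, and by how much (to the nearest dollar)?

Plan A: at 6.50% the monthly rate is 0.0054167, so the payment is 111,000 × 0.0054167 / (1 − 1.0054167^−180) = $966.93.
Total interest on Plan A = 180 × $966.93 − $111,000 = $63,047.40.
Plan B: at 7.70% the monthly rate is 0.0064167, so the payment is 111,000 × 0.0064167 / (1 − 1.0064167^−240) = $907.83.
Total interest on Plan B = 240 × $907.83 − $111,000 = $106,879.20.
Plan A is lower by $43,831.80.

Plan A by $43,832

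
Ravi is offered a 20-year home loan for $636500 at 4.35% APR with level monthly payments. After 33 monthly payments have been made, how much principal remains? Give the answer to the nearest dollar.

$578,135

With monthly rate i = 4.35%/12 = 0.0036250, the balance after k of n payments is P · [(1+i)^n − (1+i)^k] / [(1+i)^n − 1].
(1+0.0036250)^240 = 2.38315902 and (1+0.0036250)^33 = 1.12683036, so the balance is 636,500 × (2.38315902 − 1.12683036) / (2.38315902 − 1) = $578,135.40.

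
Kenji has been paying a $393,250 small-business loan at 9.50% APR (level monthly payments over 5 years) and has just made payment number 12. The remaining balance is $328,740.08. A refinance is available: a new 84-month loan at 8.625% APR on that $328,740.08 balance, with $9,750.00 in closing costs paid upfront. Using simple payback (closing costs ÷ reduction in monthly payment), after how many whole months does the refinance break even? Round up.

Current payment = 393,250 × 9.5%/12 / (1 − (1+0.0079167)^−60) = $8,258.98.
Refinanced payment = 328,740.08 × 0.0071875 / (1 − (1+0.0071875)^−84) = $5,226.78.
Monthly savings = $8,258.98 − $5,226.78 = $3,032.20.
Break-even = $9,750.00 / $3,032.20 = 3.22 → 4 months.

4 months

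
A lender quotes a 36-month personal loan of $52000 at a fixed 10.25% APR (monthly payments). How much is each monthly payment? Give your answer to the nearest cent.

At 10.25% the monthly rate is 0.0085417, so the payment is 52,000 × 0.0085417 / (1 − 1.0085417^−36) = $1,684.00.

$1,684.00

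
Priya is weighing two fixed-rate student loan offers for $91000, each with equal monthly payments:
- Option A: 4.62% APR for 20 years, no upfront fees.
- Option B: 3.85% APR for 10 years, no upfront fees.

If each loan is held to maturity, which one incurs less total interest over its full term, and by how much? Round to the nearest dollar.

Option B by $29,806

Option A: at 4.62% the monthly rate is 0.0038500, so the payment is 91,000 × 0.0038500 / (1 − 1.0038500^−240) = $581.62.
Total interest on Option A = 240 × $581.62 − $91,000 = $48,588.80.
Option B: at 3.85% the monthly rate is 0.0032083, so the payment is 91,000 × 0.0032083 / (1 − 1.0032083^−120) = $914.86.
Total interest on Option B = 120 × $914.86 − $91,000 = $18,783.20.
Option B is lower by $29,805.60.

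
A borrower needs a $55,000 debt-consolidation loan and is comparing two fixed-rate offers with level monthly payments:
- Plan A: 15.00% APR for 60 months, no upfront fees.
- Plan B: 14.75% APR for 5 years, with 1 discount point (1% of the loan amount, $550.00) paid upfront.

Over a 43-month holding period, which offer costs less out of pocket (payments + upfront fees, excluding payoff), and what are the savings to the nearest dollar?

Plan A: monthly rate = 15%/12 = 0.0125000; payment = 55,000 × 0.0125000 / (1 − (1+0.0125000)^−60) = $1,308.45.
Plan B: monthly rate = 14.75%/12 = 0.0122917; payment = 55,000 × 0.0122917 / (1 − (1+0.0122917)^−60) = $1,301.24.
Over 43 months: Plan A costs 43 × $1,308.45 = $56,263.35; Plan B costs 43 × $1,301.24 + $550.00 = $56,503.32.
Plan A is cheaper by $56,503.32 − $56,263.35 = $239.97.

Plan A by $240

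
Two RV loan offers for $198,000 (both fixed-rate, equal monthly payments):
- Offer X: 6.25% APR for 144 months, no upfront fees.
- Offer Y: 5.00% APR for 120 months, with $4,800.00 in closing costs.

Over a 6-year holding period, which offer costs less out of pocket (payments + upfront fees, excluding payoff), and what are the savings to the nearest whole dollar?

Offer X: at 6.25% the monthly rate is 0.0052083, so the payment is 198,000 × 0.0052083 / (1 − 1.0052083^−144) = $1,957.90.
Offer Y: at 5.00% the monthly rate is 0.0041667, so the payment is 198,000 × 0.0041667 / (1 − 1.0041667^−120) = $2,100.10.
Over 72 months: Offer X costs 72 × $1,957.90 = $140,968.80; Offer Y costs 72 × $2,100.10 + $4,800.00 = $156,007.20.
Offer X is cheaper by $156,007.20 − $140,968.80 = $15,038.40.

Offer X by $15,038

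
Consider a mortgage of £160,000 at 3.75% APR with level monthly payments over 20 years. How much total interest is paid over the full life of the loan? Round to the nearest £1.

£67,669

At 3.75% the monthly rate is 0.0031250, so the payment is 160,000 × 0.0031250 / (1 − 1.0031250^−240) = £948.62.
Total paid = 240 × £948.62 = £227,668.80; interest = £227,668.80 − £160,000 = £67,668.80.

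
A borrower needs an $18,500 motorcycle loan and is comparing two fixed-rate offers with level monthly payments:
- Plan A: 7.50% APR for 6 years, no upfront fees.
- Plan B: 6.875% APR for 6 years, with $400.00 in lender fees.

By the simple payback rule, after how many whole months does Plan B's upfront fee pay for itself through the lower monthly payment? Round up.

Plan A: at 7.50% the monthly rate is 0.0062500, so the payment is 18,500 × 0.0062500 / (1 − 1.0062500^−72) = $319.87.
Plan B: at 6.875% the monthly rate is 0.0057292, so the payment is 18,500 × 0.0057292 / (1 − 1.0057292^−72) = $314.30.
Monthly savings = $319.87 − $314.30 = $5.57.
Break-even = $400.00 / $5.57 = 71.81 → 72 months.

72 months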